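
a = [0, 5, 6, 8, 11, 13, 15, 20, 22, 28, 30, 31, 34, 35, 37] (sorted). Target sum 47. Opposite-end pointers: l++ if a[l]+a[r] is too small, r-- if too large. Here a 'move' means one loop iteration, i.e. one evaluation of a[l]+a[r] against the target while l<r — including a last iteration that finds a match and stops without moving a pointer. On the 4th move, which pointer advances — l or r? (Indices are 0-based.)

[0,14] 0+37=37 <47 → l++
[1,14] 5+37=42 <47 → l++
[2,14] 6+37=43 <47 → l++
[3,14] 8+37=45 <47 → l++

l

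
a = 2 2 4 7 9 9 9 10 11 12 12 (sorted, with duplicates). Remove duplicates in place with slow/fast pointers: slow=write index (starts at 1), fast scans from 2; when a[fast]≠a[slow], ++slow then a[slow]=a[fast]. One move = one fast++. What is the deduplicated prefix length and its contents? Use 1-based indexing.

length 7; prefix = [2, 4, 7, 9, 10, 11, 12]

(s=1,f=2) a[fast]=2=a[slow] dup → fast++
(s=1,f=3) a[fast]=4≠a[slow]=2 write a[2]=4 → slow++,fast++
(s=2,f=4) a[fast]=7≠a[slow]=4 write a[3]=7 → slow++,fast++
(s=3,f=5) a[fast]=9≠a[slow]=7 write a[4]=9 → slow++,fast++
(s=4,f=6) a[fast]=9=a[slow] dup → fast++
(s=4,f=7) a[fast]=9=a[slow] dup → fast++
(s=4,f=8) a[fast]=10≠a[slow]=9 write a[5]=10 → slow++,fast++
(s=5,f=9) a[fast]=11≠a[slow]=10 write a[6]=11 → slow++,fast++
(s=6,f=10) a[fast]=12≠a[slow]=11 write a[7]=12 → slow++,fast++
(s=7,f=11) a[fast]=12=a[slow] dup → fast++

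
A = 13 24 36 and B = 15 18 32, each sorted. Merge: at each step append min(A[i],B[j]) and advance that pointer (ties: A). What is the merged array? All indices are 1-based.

[13, 15, 18, 24, 32, 36]

[i=1,j=1] A[i]=13<=B[j]=15 take 13 → i++
[i=2,j=1] A[i]=24>B[j]=15 take 15 → j++
[i=2,j=2] A[i]=24>B[j]=18 take 18 → j++
[i=2,j=3] A[i]=24<=B[j]=32 take 24 → i++
[i=3,j=3] A[i]=36>B[j]=32 take 32 → j++
[i=3,j=4] B done, take A[i]=36 → i++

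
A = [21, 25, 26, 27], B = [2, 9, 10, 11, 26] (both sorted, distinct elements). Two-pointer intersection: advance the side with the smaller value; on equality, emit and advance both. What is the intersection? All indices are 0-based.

intersection = [26]

i=0 j=0: 21>2, j++
i=0 j=1: 21>9, j++
i=0 j=2: 21>10, j++
i=0 j=3: 21>11, j++
i=0 j=4: 21<26, i++
i=1 j=4: 25<26, i++
i=2 j=4: 26==26 emit, i++,j++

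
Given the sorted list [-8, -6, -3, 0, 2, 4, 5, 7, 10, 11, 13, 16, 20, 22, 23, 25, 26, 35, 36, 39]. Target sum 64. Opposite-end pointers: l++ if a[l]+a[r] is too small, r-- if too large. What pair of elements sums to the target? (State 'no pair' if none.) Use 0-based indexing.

(25, 39)

[0,19] -8+39=31 <64 → l++
[1,19] -6+39=33 <64 → l++
[2,19] -3+39=36 <64 → l++
[3,19] 0+39=39 <64 → l++
[4,19] 2+39=41 <64 → l++
[5,19] 4+39=43 <64 → l++
[6,19] 5+39=44 <64 → l++
[7,19] 7+39=46 <64 → l++
[8,19] 10+39=49 <64 → l++
[9,19] 11+39=50 <64 → l++
[10,19] 13+39=52 <64 → l++
[11,19] 16+39=55 <64 → l++
[12,19] 20+39=59 <64 → l++
[13,19] 22+39=61 <64 → l++
[14,19] 23+39=62 <64 → l++
[15,19] 25+39=64 → found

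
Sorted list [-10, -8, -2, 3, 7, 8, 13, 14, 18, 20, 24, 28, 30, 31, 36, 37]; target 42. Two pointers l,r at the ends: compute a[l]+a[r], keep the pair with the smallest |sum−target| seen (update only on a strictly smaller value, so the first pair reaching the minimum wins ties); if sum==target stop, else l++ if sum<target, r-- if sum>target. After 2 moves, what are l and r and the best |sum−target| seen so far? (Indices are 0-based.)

l=2, r=15, best |Δ|=13

[0,15] -10+37=27 d=15 * → l++
[1,15] -8+37=29 d=13 * → l++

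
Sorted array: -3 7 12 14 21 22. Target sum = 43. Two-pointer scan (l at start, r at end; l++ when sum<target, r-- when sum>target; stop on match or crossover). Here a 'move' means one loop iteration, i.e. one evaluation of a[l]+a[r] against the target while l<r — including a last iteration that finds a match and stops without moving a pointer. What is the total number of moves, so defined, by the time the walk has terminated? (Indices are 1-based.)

5 moves

l=1 r=6: -3+22=19 <43, l++
l=2 r=6: 7+22=29 <43, l++
l=3 r=6: 12+22=34 <43, l++
l=4 r=6: 14+22=36 <43, l++
l=5 r=6: 21+22=43, found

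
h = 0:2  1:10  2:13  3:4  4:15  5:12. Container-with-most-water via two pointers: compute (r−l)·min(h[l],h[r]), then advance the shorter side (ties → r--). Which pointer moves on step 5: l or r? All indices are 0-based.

l

[0,5] min(2,12)*5=10 best=10 * → l++
[1,5] min(10,12)*4=40 best=40 * → l++
[2,5] min(13,12)*3=36 best=40 → r--
[2,4] min(13,15)*2=26 best=40 → l++
[3,4] min(4,15)*1=4 best=40 → l++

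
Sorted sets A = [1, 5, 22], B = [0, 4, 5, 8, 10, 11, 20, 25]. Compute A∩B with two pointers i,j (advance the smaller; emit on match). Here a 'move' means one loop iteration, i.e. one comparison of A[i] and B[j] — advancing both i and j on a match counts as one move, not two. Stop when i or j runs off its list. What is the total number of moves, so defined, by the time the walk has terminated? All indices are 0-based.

[i=0,j=0] 1>0 → j++
[i=0,j=1] 1<4 → i++
[i=1,j=1] 5>4 → j++
[i=1,j=2] 5==5 emit → i++,j++
[i=2,j=3] 22>8 → j++
[i=2,j=4] 22>10 → j++
[i=2,j=5] 22>11 → j++
[i=2,j=6] 22>20 → j++
[i=2,j=7] 22<25 → i++

9 moves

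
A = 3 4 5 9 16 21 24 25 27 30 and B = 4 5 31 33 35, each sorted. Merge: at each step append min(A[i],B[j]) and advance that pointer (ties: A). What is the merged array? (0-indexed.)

[3, 4, 4, 5, 5, 9, 16, 21, 24, 25, 27, 30, 31, 33, 35]

[i=0,j=0] A[i]=3<=B[j]=4 take 3 → i++
[i=1,j=0] A[i]=4<=B[j]=4 take 4 → i++
[i=2,j=0] A[i]=5>B[j]=4 take 4 → j++
[i=2,j=1] A[i]=5<=B[j]=5 take 5 → i++
[i=3,j=1] A[i]=9>B[j]=5 take 5 → j++
[i=3,j=2] A[i]=9<=B[j]=31 take 9 → i++
[i=4,j=2] A[i]=16<=B[j]=31 take 16 → i++
[i=5,j=2] A[i]=21<=B[j]=31 take 21 → i++
[i=6,j=2] A[i]=24<=B[j]=31 take 24 → i++
[i=7,j=2] A[i]=25<=B[j]=31 take 25 → i++
[i=8,j=2] A[i]=27<=B[j]=31 take 27 → i++
[i=9,j=2] A[i]=30<=B[j]=31 take 30 → i++
[i=10,j=2] A done, take B[j]=31 → j++
[i=10,j=3] A done, take B[j]=33 → j++
[i=10,j=4] A done, take B[j]=35 → j++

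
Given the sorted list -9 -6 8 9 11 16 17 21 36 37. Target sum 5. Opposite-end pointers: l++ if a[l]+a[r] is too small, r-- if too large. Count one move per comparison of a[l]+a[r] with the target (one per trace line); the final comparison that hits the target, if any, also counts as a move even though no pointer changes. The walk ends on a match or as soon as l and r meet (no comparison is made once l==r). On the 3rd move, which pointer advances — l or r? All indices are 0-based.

l=0 r=9: -9+37=28 >5, r--
l=0 r=8: -9+36=27 >5, r--
l=0 r=7: -9+21=12 >5, r--

r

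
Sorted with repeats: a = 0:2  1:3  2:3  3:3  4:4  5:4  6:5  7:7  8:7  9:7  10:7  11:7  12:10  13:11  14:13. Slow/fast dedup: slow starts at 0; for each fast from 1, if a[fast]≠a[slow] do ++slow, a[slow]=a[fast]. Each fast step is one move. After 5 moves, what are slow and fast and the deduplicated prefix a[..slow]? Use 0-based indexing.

(s=0,f=1) a[fast]=3≠a[slow]=2 write a[1]=3 → slow++,fast++
(s=1,f=2) a[fast]=3=a[slow] dup → fast++
(s=1,f=3) a[fast]=3=a[slow] dup → fast++
(s=1,f=4) a[fast]=4≠a[slow]=3 write a[2]=4 → slow++,fast++
(s=2,f=5) a[fast]=4=a[slow] dup → fast++

slow=2, fast=6, prefix=[2, 3, 4]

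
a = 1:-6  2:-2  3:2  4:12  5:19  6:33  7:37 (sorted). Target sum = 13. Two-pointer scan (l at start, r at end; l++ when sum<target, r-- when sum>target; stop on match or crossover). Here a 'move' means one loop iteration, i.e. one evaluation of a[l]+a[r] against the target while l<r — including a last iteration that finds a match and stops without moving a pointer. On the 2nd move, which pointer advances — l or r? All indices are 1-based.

r

[1,7] -6+37=31 >13 → r--
[1,6] -6+33=27 >13 → r--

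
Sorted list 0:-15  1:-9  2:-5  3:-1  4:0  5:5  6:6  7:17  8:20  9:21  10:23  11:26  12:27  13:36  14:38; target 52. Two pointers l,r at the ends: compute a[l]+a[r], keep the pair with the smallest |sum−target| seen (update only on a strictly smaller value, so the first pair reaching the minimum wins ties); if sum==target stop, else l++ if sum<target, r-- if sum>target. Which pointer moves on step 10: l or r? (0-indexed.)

l

[0,14] -15+38=23 d=29 * → l++
[1,14] -9+38=29 d=23 * → l++
[2,14] -5+38=33 d=19 * → l++
[3,14] -1+38=37 d=15 * → l++
[4,14] 0+38=38 d=14 * → l++
[5,14] 5+38=43 d=9 * → l++
[6,14] 6+38=44 d=8 * → l++
[7,14] 17+38=55 d=3 * → r--
[7,13] 17+36=53 d=1 * → r--
[7,12] 17+27=44 d=8 → l++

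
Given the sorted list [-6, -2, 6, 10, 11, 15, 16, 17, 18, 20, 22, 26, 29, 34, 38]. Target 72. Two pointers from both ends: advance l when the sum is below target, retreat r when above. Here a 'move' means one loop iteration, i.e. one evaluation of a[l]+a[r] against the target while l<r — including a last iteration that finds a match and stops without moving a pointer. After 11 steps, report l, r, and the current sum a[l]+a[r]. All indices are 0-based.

l=0 r=14: -6+38=32 <72, l++
l=1 r=14: -2+38=36 <72, l++
l=2 r=14: 6+38=44 <72, l++
l=3 r=14: 10+38=48 <72, l++
l=4 r=14: 11+38=49 <72, l++
l=5 r=14: 15+38=53 <72, l++
l=6 r=14: 16+38=54 <72, l++
l=7 r=14: 17+38=55 <72, l++
l=8 r=14: 18+38=56 <72, l++
l=9 r=14: 20+38=58 <72, l++
l=10 r=14: 22+38=60 <72, l++

l=11, r=14, sum=64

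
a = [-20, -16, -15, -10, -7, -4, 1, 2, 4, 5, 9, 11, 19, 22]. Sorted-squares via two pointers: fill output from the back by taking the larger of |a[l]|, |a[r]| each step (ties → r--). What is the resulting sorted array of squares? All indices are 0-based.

[0,13] |-20|<=|22| out[13]=484 → r--
[0,12] |-20|>|19| out[12]=400 → l++
[1,12] |-16|<=|19| out[11]=361 → r--
[1,11] |-16|>|11| out[10]=256 → l++
[2,11] |-15|>|11| out[9]=225 → l++
[3,11] |-10|<=|11| out[8]=121 → r--
[3,10] |-10|>|9| out[7]=100 → l++
[4,10] |-7|<=|9| out[6]=81 → r--
[4,9] |-7|>|5| out[5]=49 → l++
[5,9] |-4|<=|5| out[4]=25 → r--
[5,8] |-4|<=|4| out[3]=16 → r--
[5,7] |-4|>|2| out[2]=16 → l++
[6,7] |1|<=|2| out[1]=4 → r--
[6,6] |1|<=|1| out[0]=1 → r--

[1, 4, 16, 16, 25, 49, 81, 100, 121, 225, 256, 361, 400, 484]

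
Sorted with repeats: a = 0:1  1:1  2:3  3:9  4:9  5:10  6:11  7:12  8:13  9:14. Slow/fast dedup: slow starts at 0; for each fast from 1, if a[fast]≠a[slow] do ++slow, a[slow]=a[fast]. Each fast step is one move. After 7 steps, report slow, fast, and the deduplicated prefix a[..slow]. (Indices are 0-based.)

slow=5, fast=8, prefix=[1, 3, 9, 10, 11, 12]

slow=0 fast=1: a[fast]=1=a[slow] dup, fast++
slow=0 fast=2: a[fast]=3≠a[slow]=1 write a[1]=3, slow++,fast++
slow=1 fast=3: a[fast]=9≠a[slow]=3 write a[2]=9, slow++,fast++
slow=2 fast=4: a[fast]=9=a[slow] dup, fast++
slow=2 fast=5: a[fast]=10≠a[slow]=9 write a[3]=10, slow++,fast++
slow=3 fast=6: a[fast]=11≠a[slow]=10 write a[4]=11, slow++,fast++
slow=4 fast=7: a[fast]=12≠a[slow]=11 write a[5]=12, slow++,fast++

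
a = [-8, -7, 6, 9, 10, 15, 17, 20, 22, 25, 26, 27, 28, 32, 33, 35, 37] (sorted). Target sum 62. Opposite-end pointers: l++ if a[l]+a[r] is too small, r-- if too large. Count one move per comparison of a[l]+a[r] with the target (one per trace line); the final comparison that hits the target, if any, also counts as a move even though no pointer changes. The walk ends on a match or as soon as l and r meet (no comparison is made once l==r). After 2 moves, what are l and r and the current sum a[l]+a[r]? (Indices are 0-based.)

[0,16] -8+37=29 <62 → l++
[1,16] -7+37=30 <62 → l++

l=2, r=16, sum=43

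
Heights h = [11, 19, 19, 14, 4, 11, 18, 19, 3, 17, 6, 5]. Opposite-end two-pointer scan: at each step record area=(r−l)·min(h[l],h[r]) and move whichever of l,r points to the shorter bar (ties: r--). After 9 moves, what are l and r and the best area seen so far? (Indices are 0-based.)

[0,11] min(11,5)*11=55 best=55 * → r--
[0,10] min(11,6)*10=60 best=60 * → r--
[0,9] min(11,17)*9=99 best=99 * → l++
[1,9] min(19,17)*8=136 best=136 * → r--
[1,8] min(19,3)*7=21 best=136 → r--
[1,7] min(19,19)*6=114 best=136 → r--
[1,6] min(19,18)*5=90 best=136 → r--
[1,5] min(19,11)*4=44 best=136 → r--
[1,4] min(19,4)*3=12 best=136 → r--

l=1, r=3, best area=136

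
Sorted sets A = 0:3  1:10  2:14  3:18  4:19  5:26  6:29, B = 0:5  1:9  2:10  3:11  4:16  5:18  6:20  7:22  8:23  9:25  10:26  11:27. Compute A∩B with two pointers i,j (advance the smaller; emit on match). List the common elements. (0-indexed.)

[i=0,j=0] 3<5 → i++
[i=1,j=0] 10>5 → j++
[i=1,j=1] 10>9 → j++
[i=1,j=2] 10==10 emit → i++,j++
[i=2,j=3] 14>11 → j++
[i=2,j=4] 14<16 → i++
[i=3,j=4] 18>16 → j++
[i=3,j=5] 18==18 emit → i++,j++
[i=4,j=6] 19<20 → i++
[i=5,j=6] 26>20 → j++
[i=5,j=7] 26>22 → j++
[i=5,j=8] 26>23 → j++
[i=5,j=9] 26>25 → j++
[i=5,j=10] 26==26 emit → i++,j++
[i=6,j=11] 29>27 → j++

intersection = [10, 18, 26]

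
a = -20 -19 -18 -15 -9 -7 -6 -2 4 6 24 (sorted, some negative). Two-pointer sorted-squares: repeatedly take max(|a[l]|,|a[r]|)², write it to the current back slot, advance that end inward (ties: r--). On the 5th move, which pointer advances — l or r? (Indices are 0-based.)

l

[0,10] |-20|<=|24| out[10]=576 → r--
[0,9] |-20|>|6| out[9]=400 → l++
[1,9] |-19|>|6| out[8]=361 → l++
[2,9] |-18|>|6| out[7]=324 → l++
[3,9] |-15|>|6| out[6]=225 → l++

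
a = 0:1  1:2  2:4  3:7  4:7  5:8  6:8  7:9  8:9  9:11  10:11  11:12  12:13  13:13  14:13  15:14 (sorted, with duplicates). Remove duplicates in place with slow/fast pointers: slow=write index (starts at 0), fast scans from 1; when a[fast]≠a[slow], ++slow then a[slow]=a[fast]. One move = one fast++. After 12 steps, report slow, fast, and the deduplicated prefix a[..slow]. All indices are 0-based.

slow=8, fast=13, prefix=[1, 2, 4, 7, 8, 9, 11, 12, 13]

(s=0,f=1) a[fast]=2≠a[slow]=1 write a[1]=2 → slow++,fast++
(s=1,f=2) a[fast]=4≠a[slow]=2 write a[2]=4 → slow++,fast++
(s=2,f=3) a[fast]=7≠a[slow]=4 write a[3]=7 → slow++,fast++
(s=3,f=4) a[fast]=7=a[slow] dup → fast++
(s=3,f=5) a[fast]=8≠a[slow]=7 write a[4]=8 → slow++,fast++
(s=4,f=6) a[fast]=8=a[slow] dup → fast++
(s=4,f=7) a[fast]=9≠a[slow]=8 write a[5]=9 → slow++,fast++
(s=5,f=8) a[fast]=9=a[slow] dup → fast++
(s=5,f=9) a[fast]=11≠a[slow]=9 write a[6]=11 → slow++,fast++
(s=6,f=10) a[fast]=11=a[slow] dup → fast++
(s=6,f=11) a[fast]=12≠a[slow]=11 write a[7]=12 → slow++,fast++
(s=7,f=12) a[fast]=13≠a[slow]=12 write a[8]=13 → slow++,fast++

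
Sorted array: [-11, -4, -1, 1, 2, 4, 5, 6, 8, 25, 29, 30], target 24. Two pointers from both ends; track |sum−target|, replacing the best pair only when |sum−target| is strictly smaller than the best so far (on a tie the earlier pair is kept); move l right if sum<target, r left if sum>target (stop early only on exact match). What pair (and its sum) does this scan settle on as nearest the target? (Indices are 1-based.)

[1,12] -11+30=19 d=5 * → l++
[2,12] -4+30=26 d=2 * → r--
[2,11] -4+29=25 d=1 * → r--
[2,10] -4+25=21 d=3 → l++
[3,10] -1+25=24 d=0 * → stop

pair (-1, 25) with sum 24 (|Δ|=0)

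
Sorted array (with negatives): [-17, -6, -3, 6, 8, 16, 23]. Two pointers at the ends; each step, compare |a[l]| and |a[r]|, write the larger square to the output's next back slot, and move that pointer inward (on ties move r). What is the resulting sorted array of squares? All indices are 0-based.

[9, 36, 36, 64, 256, 289, 529]

[0,6] |-17|<=|23| out[6]=529 → r--
[0,5] |-17|>|16| out[5]=289 → l++
[1,5] |-6|<=|16| out[4]=256 → r--
[1,4] |-6|<=|8| out[3]=64 → r--
[1,3] |-6|<=|6| out[2]=36 → r--
[1,2] |-6|>|-3| out[1]=36 → l++
[2,2] |-3|<=|-3| out[0]=9 → r--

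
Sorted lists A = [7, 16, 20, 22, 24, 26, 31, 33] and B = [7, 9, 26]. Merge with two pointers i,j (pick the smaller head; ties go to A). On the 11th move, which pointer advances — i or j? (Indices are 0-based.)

i=0 j=0: A[i]=7<=B[j]=7 take 7, i++
i=1 j=0: A[i]=16>B[j]=7 take 7, j++
i=1 j=1: A[i]=16>B[j]=9 take 9, j++
i=1 j=2: A[i]=16<=B[j]=26 take 16, i++
i=2 j=2: A[i]=20<=B[j]=26 take 20, i++
i=3 j=2: A[i]=22<=B[j]=26 take 22, i++
i=4 j=2: A[i]=24<=B[j]=26 take 24, i++
i=5 j=2: A[i]=26<=B[j]=26 take 26, i++
i=6 j=2: A[i]=31>B[j]=26 take 26, j++
i=6 j=3: B done, take A[i]=31, i++
i=7 j=3: B done, take A[i]=33, i++

i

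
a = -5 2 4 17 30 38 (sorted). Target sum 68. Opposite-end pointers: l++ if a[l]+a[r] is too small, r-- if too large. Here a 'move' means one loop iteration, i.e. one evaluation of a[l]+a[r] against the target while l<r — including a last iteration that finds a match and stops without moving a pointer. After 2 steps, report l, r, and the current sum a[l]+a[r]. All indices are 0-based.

l=2, r=5, sum=42

[0,5] -5+38=33 <68 → l++
[1,5] 2+38=40 <68 → l++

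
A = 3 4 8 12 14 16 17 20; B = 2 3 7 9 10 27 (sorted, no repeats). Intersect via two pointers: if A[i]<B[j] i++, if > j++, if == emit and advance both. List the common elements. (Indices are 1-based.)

[i=1,j=1] 3>2 → j++
[i=1,j=2] 3==3 emit → i++,j++
[i=2,j=3] 4<7 → i++
[i=3,j=3] 8>7 → j++
[i=3,j=4] 8<9 → i++
[i=4,j=4] 12>9 → j++
[i=4,j=5] 12>10 → j++
[i=4,j=6] 12<27 → i++
[i=5,j=6] 14<27 → i++
[i=6,j=6] 16<27 → i++
[i=7,j=6] 17<27 → i++
[i=8,j=6] 20<27 → i++

intersection = [3]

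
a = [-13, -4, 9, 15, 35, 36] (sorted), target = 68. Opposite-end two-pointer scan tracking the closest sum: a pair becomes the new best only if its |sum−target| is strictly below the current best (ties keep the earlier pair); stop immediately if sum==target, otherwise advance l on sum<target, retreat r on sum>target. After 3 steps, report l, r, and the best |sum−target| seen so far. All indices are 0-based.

l=3, r=5, best |Δ|=23

l=0 r=5: -13+36=23 d=45 *, l++
l=1 r=5: -4+36=32 d=36 *, l++
l=2 r=5: 9+36=45 d=23 *, l++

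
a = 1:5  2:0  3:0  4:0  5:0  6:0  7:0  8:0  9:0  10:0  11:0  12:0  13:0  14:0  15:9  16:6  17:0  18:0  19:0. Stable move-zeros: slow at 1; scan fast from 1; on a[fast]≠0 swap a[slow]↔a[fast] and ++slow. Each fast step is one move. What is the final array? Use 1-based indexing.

(s=1,f=1) a[fast]=5≠0 swap→a[1]=5 → slow++,fast++
(s=2,f=2) a[fast]=0 → fast++
(s=2,f=3) a[fast]=0 → fast++
(s=2,f=4) a[fast]=0 → fast++
(s=2,f=5) a[fast]=0 → fast++
(s=2,f=6) a[fast]=0 → fast++
(s=2,f=7) a[fast]=0 → fast++
(s=2,f=8) a[fast]=0 → fast++
(s=2,f=9) a[fast]=0 → fast++
(s=2,f=10) a[fast]=0 → fast++
(s=2,f=11) a[fast]=0 → fast++
(s=2,f=12) a[fast]=0 → fast++
(s=2,f=13) a[fast]=0 → fast++
(s=2,f=14) a[fast]=0 → fast++
(s=2,f=15) a[fast]=9≠0 swap→a[2]=9 → slow++,fast++
(s=3,f=16) a[fast]=6≠0 swap→a[3]=6 → slow++,fast++
(s=4,f=17) a[fast]=0 → fast++
(s=4,f=18) a[fast]=0 → fast++
(s=4,f=19) a[fast]=0 → fast++

[5, 9, 6, 0, 0, 0, 0, 0, 0, 0, 0, 0, 0, 0, 0, 0, 0, 0, 0]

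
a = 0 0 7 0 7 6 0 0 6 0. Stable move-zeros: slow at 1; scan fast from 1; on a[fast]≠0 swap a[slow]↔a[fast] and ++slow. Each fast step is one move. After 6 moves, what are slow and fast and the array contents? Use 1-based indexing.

slow=1 fast=1: a[fast]=0, fast++
slow=1 fast=2: a[fast]=0, fast++
slow=1 fast=3: a[fast]=7≠0 swap→a[1]=7, slow++,fast++
slow=2 fast=4: a[fast]=0, fast++
slow=2 fast=5: a[fast]=7≠0 swap→a[2]=7, slow++,fast++
slow=3 fast=6: a[fast]=6≠0 swap→a[3]=6, slow++,fast++

slow=4, fast=7, a=[7, 7, 6, 0, 0, 0, 0, 0, 6, 0]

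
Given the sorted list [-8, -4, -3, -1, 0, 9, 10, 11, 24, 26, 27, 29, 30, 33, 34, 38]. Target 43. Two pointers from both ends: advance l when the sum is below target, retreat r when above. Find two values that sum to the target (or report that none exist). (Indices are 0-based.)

(9, 34)

[0,15] -8+38=30 <43 → l++
[1,15] -4+38=34 <43 → l++
[2,15] -3+38=35 <43 → l++
[3,15] -1+38=37 <43 → l++
[4,15] 0+38=38 <43 → l++
[5,15] 9+38=47 >43 → r--
[5,14] 9+34=43 → found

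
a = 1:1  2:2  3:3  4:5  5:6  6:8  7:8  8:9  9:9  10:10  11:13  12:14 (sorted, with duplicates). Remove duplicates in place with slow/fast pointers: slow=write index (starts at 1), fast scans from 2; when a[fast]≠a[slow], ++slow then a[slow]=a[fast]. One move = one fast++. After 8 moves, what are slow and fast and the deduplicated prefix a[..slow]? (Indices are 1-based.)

slow=7, fast=10, prefix=[1, 2, 3, 5, 6, 8, 9]

slow=1 fast=2: a[fast]=2≠a[slow]=1 write a[2]=2, slow++,fast++
slow=2 fast=3: a[fast]=3≠a[slow]=2 write a[3]=3, slow++,fast++
slow=3 fast=4: a[fast]=5≠a[slow]=3 write a[4]=5, slow++,fast++
slow=4 fast=5: a[fast]=6≠a[slow]=5 write a[5]=6, slow++,fast++
slow=5 fast=6: a[fast]=8≠a[slow]=6 write a[6]=8, slow++,fast++
slow=6 fast=7: a[fast]=8=a[slow] dup, fast++
slow=6 fast=8: a[fast]=9≠a[slow]=8 write a[7]=9, slow++,fast++
slow=7 fast=9: a[fast]=9=a[slow] dup, fast++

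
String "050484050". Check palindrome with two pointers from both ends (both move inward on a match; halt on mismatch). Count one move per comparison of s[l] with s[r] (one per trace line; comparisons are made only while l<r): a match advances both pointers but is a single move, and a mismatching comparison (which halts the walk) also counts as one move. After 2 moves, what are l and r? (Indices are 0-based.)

l=2, r=6

l=0 r=8: '0'=='0', l++,r--
l=1 r=7: '5'=='5', l++,r--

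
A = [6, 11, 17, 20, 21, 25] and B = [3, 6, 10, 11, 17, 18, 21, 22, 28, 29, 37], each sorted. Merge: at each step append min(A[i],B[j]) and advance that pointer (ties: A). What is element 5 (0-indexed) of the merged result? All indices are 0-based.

merged[5] = 11

i=0 j=0: A[i]=6>B[j]=3 take 3, j++
i=0 j=1: A[i]=6<=B[j]=6 take 6, i++
i=1 j=1: A[i]=11>B[j]=6 take 6, j++
i=1 j=2: A[i]=11>B[j]=10 take 10, j++
i=1 j=3: A[i]=11<=B[j]=11 take 11, i++
i=2 j=3: A[i]=17>B[j]=11 take 11, j++
i=2 j=4: A[i]=17<=B[j]=17 take 17, i++
i=3 j=4: A[i]=20>B[j]=17 take 17, j++
i=3 j=5: A[i]=20>B[j]=18 take 18, j++
i=3 j=6: A[i]=20<=B[j]=21 take 20, i++
i=4 j=6: A[i]=21<=B[j]=21 take 21, i++
i=5 j=6: A[i]=25>B[j]=21 take 21, j++
i=5 j=7: A[i]=25>B[j]=22 take 22, j++
i=5 j=8: A[i]=25<=B[j]=28 take 25, i++
i=6 j=8: A done, take B[j]=28, j++
i=6 j=9: A done, take B[j]=29, j++
i=6 j=10: A done, take B[j]=37, j++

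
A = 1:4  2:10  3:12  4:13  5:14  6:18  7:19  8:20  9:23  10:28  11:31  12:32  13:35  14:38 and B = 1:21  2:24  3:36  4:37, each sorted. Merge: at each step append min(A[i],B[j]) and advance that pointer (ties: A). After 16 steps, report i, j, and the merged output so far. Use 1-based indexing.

i=14, j=4, merged so far=[4, 10, 12, 13, 14, 18, 19, 20, 21, 23, 24, 28, 31, 32, 35, 36]

i=1 j=1: A[i]=4<=B[j]=21 take 4, i++
i=2 j=1: A[i]=10<=B[j]=21 take 10, i++
i=3 j=1: A[i]=12<=B[j]=21 take 12, i++
i=4 j=1: A[i]=13<=B[j]=21 take 13, i++
i=5 j=1: A[i]=14<=B[j]=21 take 14, i++
i=6 j=1: A[i]=18<=B[j]=21 take 18, i++
i=7 j=1: A[i]=19<=B[j]=21 take 19, i++
i=8 j=1: A[i]=20<=B[j]=21 take 20, i++
i=9 j=1: A[i]=23>B[j]=21 take 21, j++
i=9 j=2: A[i]=23<=B[j]=24 take 23, i++
i=10 j=2: A[i]=28>B[j]=24 take 24, j++
i=10 j=3: A[i]=28<=B[j]=36 take 28, i++
i=11 j=3: A[i]=31<=B[j]=36 take 31, i++
i=12 j=3: A[i]=32<=B[j]=36 take 32, i++
i=13 j=3: A[i]=35<=B[j]=36 take 35, i++
i=14 j=3: A[i]=38>B[j]=36 take 36, j++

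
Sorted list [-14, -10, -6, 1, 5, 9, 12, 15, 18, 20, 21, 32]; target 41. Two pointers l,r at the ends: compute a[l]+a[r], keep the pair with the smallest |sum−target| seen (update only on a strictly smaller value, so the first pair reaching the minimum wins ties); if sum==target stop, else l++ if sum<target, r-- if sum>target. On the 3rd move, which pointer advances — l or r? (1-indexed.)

[1,12] -14+32=18 d=23 * → l++
[2,12] -10+32=22 d=19 * → l++
[3,12] -6+32=26 d=15 * → l++

l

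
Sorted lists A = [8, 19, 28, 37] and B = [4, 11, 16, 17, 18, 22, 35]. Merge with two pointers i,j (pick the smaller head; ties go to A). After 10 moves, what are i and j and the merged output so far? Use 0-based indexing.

i=3, j=7, merged so far=[4, 8, 11, 16, 17, 18, 19, 22, 28, 35]

i=0 j=0: A[i]=8>B[j]=4 take 4, j++
i=0 j=1: A[i]=8<=B[j]=11 take 8, i++
i=1 j=1: A[i]=19>B[j]=11 take 11, j++
i=1 j=2: A[i]=19>B[j]=16 take 16, j++
i=1 j=3: A[i]=19>B[j]=17 take 17, j++
i=1 j=4: A[i]=19>B[j]=18 take 18, j++
i=1 j=5: A[i]=19<=B[j]=22 take 19, i++
i=2 j=5: A[i]=28>B[j]=22 take 22, j++
i=2 j=6: A[i]=28<=B[j]=35 take 28, i++
i=3 j=6: A[i]=37>B[j]=35 take 35, j++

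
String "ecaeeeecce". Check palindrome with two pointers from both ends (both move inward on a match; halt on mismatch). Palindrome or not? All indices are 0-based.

not a palindrome (mismatch at 2,7)

[0,9] 'e'=='e' → l++,r--
[1,8] 'c'=='c' → l++,r--
[2,7] 'a'!='c' → stop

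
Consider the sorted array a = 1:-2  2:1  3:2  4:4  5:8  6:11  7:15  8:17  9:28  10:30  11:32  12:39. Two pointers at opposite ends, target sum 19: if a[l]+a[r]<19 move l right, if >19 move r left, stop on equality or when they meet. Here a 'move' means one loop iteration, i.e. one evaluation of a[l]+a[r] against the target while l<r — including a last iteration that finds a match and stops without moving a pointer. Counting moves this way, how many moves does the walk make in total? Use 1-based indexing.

7 moves

l=1 r=12: -2+39=37 >19, r--
l=1 r=11: -2+32=30 >19, r--
l=1 r=10: -2+30=28 >19, r--
l=1 r=9: -2+28=26 >19, r--
l=1 r=8: -2+17=15 <19, l++
l=2 r=8: 1+17=18 <19, l++
l=3 r=8: 2+17=19, found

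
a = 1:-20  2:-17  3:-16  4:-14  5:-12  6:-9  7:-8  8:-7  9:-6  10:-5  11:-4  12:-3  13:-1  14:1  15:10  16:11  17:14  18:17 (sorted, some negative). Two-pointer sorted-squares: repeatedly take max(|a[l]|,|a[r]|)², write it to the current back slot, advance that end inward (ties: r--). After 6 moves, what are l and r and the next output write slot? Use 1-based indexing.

l=5, r=16, next write slot=12

[1,18] |-20|>|17| out[18]=400 → l++
[2,18] |-17|<=|17| out[17]=289 → r--
[2,17] |-17|>|14| out[16]=289 → l++
[3,17] |-16|>|14| out[15]=256 → l++
[4,17] |-14|<=|14| out[14]=196 → r--
[4,16] |-14|>|11| out[13]=196 → l++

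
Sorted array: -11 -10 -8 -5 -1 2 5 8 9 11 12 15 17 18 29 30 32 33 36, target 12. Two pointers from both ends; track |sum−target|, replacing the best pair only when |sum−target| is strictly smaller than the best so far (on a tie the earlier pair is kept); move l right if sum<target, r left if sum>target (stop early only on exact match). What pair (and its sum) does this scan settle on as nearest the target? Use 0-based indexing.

pair (-5, 17) with sum 12 (|Δ|=0)

[0,18] -11+36=25 d=13 * → r--
[0,17] -11+33=22 d=10 * → r--
[0,16] -11+32=21 d=9 * → r--
[0,15] -11+30=19 d=7 * → r--
[0,14] -11+29=18 d=6 * → r--
[0,13] -11+18=7 d=5 * → l++
[1,13] -10+18=8 d=4 * → l++
[2,13] -8+18=10 d=2 * → l++
[3,13] -5+18=13 d=1 * → r--
[3,12] -5+17=12 d=0 * → stop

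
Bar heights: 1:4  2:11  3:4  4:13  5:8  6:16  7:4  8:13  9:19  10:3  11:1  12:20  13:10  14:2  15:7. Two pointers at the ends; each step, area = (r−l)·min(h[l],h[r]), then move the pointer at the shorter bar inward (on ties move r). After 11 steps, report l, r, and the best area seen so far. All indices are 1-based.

l=9, r=12, best area=110

[1,15] min(4,7)*14=56 best=56 * → l++
[2,15] min(11,7)*13=91 best=91 * → r--
[2,14] min(11,2)*12=24 best=91 → r--
[2,13] min(11,10)*11=110 best=110 * → r--
[2,12] min(11,20)*10=110 best=110 → l++
[3,12] min(4,20)*9=36 best=110 → l++
[4,12] min(13,20)*8=104 best=110 → l++
[5,12] min(8,20)*7=56 best=110 → l++
[6,12] min(16,20)*6=96 best=110 → l++
[7,12] min(4,20)*5=20 best=110 → l++
[8,12] min(13,20)*4=52 best=110 → l++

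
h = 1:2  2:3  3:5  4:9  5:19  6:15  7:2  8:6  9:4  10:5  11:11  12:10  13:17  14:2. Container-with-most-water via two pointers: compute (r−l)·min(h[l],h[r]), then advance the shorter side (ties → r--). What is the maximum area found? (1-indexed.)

l=1 r=14: min(2,2)*13=26 best=26 *, r--
l=1 r=13: min(2,17)*12=24 best=26, l++
l=2 r=13: min(3,17)*11=33 best=33 *, l++
l=3 r=13: min(5,17)*10=50 best=50 *, l++
l=4 r=13: min(9,17)*9=81 best=81 *, l++
l=5 r=13: min(19,17)*8=136 best=136 *, r--
l=5 r=12: min(19,10)*7=70 best=136, r--
l=5 r=11: min(19,11)*6=66 best=136, r--
l=5 r=10: min(19,5)*5=25 best=136, r--
l=5 r=9: min(19,4)*4=16 best=136, r--
l=5 r=8: min(19,6)*3=18 best=136, r--
l=5 r=7: min(19,2)*2=4 best=136, r--
l=5 r=6: min(19,15)*1=15 best=136, r--

max area = 136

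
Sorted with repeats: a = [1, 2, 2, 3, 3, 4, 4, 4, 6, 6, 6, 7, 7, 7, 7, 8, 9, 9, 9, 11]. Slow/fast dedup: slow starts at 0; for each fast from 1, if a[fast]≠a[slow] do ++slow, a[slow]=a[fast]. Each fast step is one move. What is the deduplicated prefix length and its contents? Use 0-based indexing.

slow=0 fast=1: a[fast]=2≠a[slow]=1 write a[1]=2, slow++,fast++
slow=1 fast=2: a[fast]=2=a[slow] dup, fast++
slow=1 fast=3: a[fast]=3≠a[slow]=2 write a[2]=3, slow++,fast++
slow=2 fast=4: a[fast]=3=a[slow] dup, fast++
slow=2 fast=5: a[fast]=4≠a[slow]=3 write a[3]=4, slow++,fast++
slow=3 fast=6: a[fast]=4=a[slow] dup, fast++
slow=3 fast=7: a[fast]=4=a[slow] dup, fast++
slow=3 fast=8: a[fast]=6≠a[slow]=4 write a[4]=6, slow++,fast++
slow=4 fast=9: a[fast]=6=a[slow] dup, fast++
slow=4 fast=10: a[fast]=6=a[slow] dup, fast++
slow=4 fast=11: a[fast]=7≠a[slow]=6 write a[5]=7, slow++,fast++
slow=5 fast=12: a[fast]=7=a[slow] dup, fast++
slow=5 fast=13: a[fast]=7=a[slow] dup, fast++
slow=5 fast=14: a[fast]=7=a[slow] dup, fast++
slow=5 fast=15: a[fast]=8≠a[slow]=7 write a[6]=8, slow++,fast++
slow=6 fast=16: a[fast]=9≠a[slow]=8 write a[7]=9, slow++,fast++
slow=7 fast=17: a[fast]=9=a[slow] dup, fast++
slow=7 fast=18: a[fast]=9=a[slow] dup, fast++
slow=7 fast=19: a[fast]=11≠a[slow]=9 write a[8]=11, slow++,fast++

length 9; prefix = [1, 2, 3, 4, 6, 7, 8, 9, 11]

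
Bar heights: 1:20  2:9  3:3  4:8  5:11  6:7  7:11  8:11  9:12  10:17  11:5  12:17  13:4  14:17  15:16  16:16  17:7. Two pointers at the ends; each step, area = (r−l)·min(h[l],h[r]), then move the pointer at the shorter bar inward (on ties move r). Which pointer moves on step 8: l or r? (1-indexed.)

l=1 r=17: min(20,7)*16=112 best=112 *, r--
l=1 r=16: min(20,16)*15=240 best=240 *, r--
l=1 r=15: min(20,16)*14=224 best=240, r--
l=1 r=14: min(20,17)*13=221 best=240, r--
l=1 r=13: min(20,4)*12=48 best=240, r--
l=1 r=12: min(20,17)*11=187 best=240, r--
l=1 r=11: min(20,5)*10=50 best=240, r--
l=1 r=10: min(20,17)*9=153 best=240, r--

r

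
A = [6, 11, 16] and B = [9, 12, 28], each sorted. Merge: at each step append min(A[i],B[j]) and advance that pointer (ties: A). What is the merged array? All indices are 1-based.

[i=1,j=1] A[i]=6<=B[j]=9 take 6 → i++
[i=2,j=1] A[i]=11>B[j]=9 take 9 → j++
[i=2,j=2] A[i]=11<=B[j]=12 take 11 → i++
[i=3,j=2] A[i]=16>B[j]=12 take 12 → j++
[i=3,j=3] A[i]=16<=B[j]=28 take 16 → i++
[i=4,j=3] A done, take B[j]=28 → j++

[6, 9, 11, 12, 16, 28]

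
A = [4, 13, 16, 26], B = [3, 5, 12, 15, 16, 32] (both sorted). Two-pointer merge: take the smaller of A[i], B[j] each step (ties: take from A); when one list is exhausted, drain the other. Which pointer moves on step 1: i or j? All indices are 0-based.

[i=0,j=0] A[i]=4>B[j]=3 take 3 → j++

j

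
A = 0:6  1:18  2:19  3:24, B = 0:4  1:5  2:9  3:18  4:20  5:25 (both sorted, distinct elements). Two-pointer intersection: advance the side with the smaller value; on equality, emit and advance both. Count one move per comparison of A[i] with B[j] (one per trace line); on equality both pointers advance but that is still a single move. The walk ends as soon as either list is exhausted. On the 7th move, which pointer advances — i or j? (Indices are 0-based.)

j

i=0 j=0: 6>4, j++
i=0 j=1: 6>5, j++
i=0 j=2: 6<9, i++
i=1 j=2: 18>9, j++
i=1 j=3: 18==18 emit, i++,j++
i=2 j=4: 19<20, i++
i=3 j=4: 24>20, j++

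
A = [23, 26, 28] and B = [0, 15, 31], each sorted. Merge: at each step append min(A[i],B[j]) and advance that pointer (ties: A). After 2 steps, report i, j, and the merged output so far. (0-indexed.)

i=0, j=2, merged so far=[0, 15]

i=0 j=0: A[i]=23>B[j]=0 take 0, j++
i=0 j=1: A[i]=23>B[j]=15 take 15, j++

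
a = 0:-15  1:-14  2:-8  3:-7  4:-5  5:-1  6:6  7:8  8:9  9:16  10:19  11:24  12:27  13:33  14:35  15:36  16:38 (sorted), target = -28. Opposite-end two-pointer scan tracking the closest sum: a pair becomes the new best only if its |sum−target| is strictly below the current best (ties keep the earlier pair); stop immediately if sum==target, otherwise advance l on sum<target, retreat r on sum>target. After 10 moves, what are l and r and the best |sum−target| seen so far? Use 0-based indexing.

l=0, r=6, best |Δ|=21

[0,16] -15+38=23 d=51 * → r--
[0,15] -15+36=21 d=49 * → r--
[0,14] -15+35=20 d=48 * → r--
[0,13] -15+33=18 d=46 * → r--
[0,12] -15+27=12 d=40 * → r--
[0,11] -15+24=9 d=37 * → r--
[0,10] -15+19=4 d=32 * → r--
[0,9] -15+16=1 d=29 * → r--
[0,8] -15+9=-6 d=22 * → r--
[0,7] -15+8=-7 d=21 * → r--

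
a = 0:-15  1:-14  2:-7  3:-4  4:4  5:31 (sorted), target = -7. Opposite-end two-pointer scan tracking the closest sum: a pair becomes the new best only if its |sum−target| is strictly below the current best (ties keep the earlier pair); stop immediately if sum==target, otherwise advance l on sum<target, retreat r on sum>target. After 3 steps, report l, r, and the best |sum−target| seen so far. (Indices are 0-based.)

[0,5] -15+31=16 d=23 * → r--
[0,4] -15+4=-11 d=4 * → l++
[1,4] -14+4=-10 d=3 * → l++

l=2, r=4, best |Δ|=3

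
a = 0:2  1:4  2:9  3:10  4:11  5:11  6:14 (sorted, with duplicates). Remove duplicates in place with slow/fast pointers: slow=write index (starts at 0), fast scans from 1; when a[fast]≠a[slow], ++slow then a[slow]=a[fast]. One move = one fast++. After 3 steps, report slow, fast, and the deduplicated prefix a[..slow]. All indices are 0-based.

slow=3, fast=4, prefix=[2, 4, 9, 10]

slow=0 fast=1: a[fast]=4≠a[slow]=2 write a[1]=4, slow++,fast++
slow=1 fast=2: a[fast]=9≠a[slow]=4 write a[2]=9, slow++,fast++
slow=2 fast=3: a[fast]=10≠a[slow]=9 write a[3]=10, slow++,fast++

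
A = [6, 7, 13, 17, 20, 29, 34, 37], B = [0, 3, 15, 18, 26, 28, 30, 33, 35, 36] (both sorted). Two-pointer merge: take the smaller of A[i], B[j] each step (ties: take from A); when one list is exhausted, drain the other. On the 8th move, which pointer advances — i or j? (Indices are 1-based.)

[i=1,j=1] A[i]=6>B[j]=0 take 0 → j++
[i=1,j=2] A[i]=6>B[j]=3 take 3 → j++
[i=1,j=3] A[i]=6<=B[j]=15 take 6 → i++
[i=2,j=3] A[i]=7<=B[j]=15 take 7 → i++
[i=3,j=3] A[i]=13<=B[j]=15 take 13 → i++
[i=4,j=3] A[i]=17>B[j]=15 take 15 → j++
[i=4,j=4] A[i]=17<=B[j]=18 take 17 → i++
[i=5,j=4] A[i]=20>B[j]=18 take 18 → j++

j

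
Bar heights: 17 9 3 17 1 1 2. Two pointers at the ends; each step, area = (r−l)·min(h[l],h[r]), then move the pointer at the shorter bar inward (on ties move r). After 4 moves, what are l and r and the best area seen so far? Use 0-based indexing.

[0,6] min(17,2)*6=12 best=12 * → r--
[0,5] min(17,1)*5=5 best=12 → r--
[0,4] min(17,1)*4=4 best=12 → r--
[0,3] min(17,17)*3=51 best=51 * → r--

l=0, r=2, best area=51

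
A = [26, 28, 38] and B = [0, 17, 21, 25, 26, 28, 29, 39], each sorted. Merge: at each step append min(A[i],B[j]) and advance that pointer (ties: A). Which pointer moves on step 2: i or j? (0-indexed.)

j

[i=0,j=0] A[i]=26>B[j]=0 take 0 → j++
[i=0,j=1] A[i]=26>B[j]=17 take 17 → j++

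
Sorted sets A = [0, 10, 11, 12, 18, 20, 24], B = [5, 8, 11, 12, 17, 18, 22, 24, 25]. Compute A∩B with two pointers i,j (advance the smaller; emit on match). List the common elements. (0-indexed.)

[i=0,j=0] 0<5 → i++
[i=1,j=0] 10>5 → j++
[i=1,j=1] 10>8 → j++
[i=1,j=2] 10<11 → i++
[i=2,j=2] 11==11 emit → i++,j++
[i=3,j=3] 12==12 emit → i++,j++
[i=4,j=4] 18>17 → j++
[i=4,j=5] 18==18 emit → i++,j++
[i=5,j=6] 20<22 → i++
[i=6,j=6] 24>22 → j++
[i=6,j=7] 24==24 emit → i++,j++

intersection = [11, 12, 18, 24]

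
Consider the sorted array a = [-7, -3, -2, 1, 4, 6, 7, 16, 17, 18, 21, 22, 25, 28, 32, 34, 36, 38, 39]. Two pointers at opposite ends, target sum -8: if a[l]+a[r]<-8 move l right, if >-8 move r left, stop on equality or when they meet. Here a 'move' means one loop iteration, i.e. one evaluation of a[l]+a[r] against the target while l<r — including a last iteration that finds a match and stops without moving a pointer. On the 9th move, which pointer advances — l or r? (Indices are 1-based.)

l=1 r=19: -7+39=32 >-8, r--
l=1 r=18: -7+38=31 >-8, r--
l=1 r=17: -7+36=29 >-8, r--
l=1 r=16: -7+34=27 >-8, r--
l=1 r=15: -7+32=25 >-8, r--
l=1 r=14: -7+28=21 >-8, r--
l=1 r=13: -7+25=18 >-8, r--
l=1 r=12: -7+22=15 >-8, r--
l=1 r=11: -7+21=14 >-8, r--

r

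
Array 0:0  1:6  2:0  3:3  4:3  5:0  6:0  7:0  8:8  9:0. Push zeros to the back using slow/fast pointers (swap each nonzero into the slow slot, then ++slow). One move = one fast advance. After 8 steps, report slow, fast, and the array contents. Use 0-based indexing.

slow=3, fast=8, a=[6, 3, 3, 0, 0, 0, 0, 0, 8, 0]

slow=0 fast=0: a[fast]=0, fast++
slow=0 fast=1: a[fast]=6≠0 swap→a[0]=6, slow++,fast++
slow=1 fast=2: a[fast]=0, fast++
slow=1 fast=3: a[fast]=3≠0 swap→a[1]=3, slow++,fast++
slow=2 fast=4: a[fast]=3≠0 swap→a[2]=3, slow++,fast++
slow=3 fast=5: a[fast]=0, fast++
slow=3 fast=6: a[fast]=0, fast++
slow=3 fast=7: a[fast]=0, fast++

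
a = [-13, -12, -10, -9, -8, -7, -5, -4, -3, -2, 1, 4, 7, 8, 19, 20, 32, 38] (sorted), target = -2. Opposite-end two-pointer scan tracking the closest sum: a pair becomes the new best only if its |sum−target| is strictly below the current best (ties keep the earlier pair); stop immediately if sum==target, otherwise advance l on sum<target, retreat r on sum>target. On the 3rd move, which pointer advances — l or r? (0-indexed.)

r

[0,17] -13+38=25 d=27 * → r--
[0,16] -13+32=19 d=21 * → r--
[0,15] -13+20=7 d=9 * → r--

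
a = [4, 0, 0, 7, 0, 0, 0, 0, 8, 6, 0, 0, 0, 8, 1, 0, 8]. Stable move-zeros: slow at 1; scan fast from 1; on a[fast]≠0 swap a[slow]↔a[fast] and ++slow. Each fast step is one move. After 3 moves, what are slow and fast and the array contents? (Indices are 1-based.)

slow=2, fast=4, a=[4, 0, 0, 7, 0, 0, 0, 0, 8, 6, 0, 0, 0, 8, 1, 0, 8]

(s=1,f=1) a[fast]=4≠0 swap→a[1]=4 → slow++,fast++
(s=2,f=2) a[fast]=0 → fast++
(s=2,f=3) a[fast]=0 → fast++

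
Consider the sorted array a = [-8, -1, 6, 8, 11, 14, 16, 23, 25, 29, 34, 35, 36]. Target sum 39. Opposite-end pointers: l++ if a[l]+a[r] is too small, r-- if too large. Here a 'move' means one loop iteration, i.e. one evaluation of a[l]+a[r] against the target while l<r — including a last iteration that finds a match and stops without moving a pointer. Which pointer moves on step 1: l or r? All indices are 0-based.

l

[0,12] -8+36=28 <39 → l++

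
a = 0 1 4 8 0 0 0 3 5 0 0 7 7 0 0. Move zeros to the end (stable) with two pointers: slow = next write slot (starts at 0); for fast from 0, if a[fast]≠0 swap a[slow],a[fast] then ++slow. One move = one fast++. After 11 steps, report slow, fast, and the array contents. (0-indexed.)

slow=5, fast=11, a=[1, 4, 8, 3, 5, 0, 0, 0, 0, 0, 0, 7, 7, 0, 0]

slow=0 fast=0: a[fast]=0, fast++
slow=0 fast=1: a[fast]=1≠0 swap→a[0]=1, slow++,fast++
slow=1 fast=2: a[fast]=4≠0 swap→a[1]=4, slow++,fast++
slow=2 fast=3: a[fast]=8≠0 swap→a[2]=8, slow++,fast++
slow=3 fast=4: a[fast]=0, fast++
slow=3 fast=5: a[fast]=0, fast++
slow=3 fast=6: a[fast]=0, fast++
slow=3 fast=7: a[fast]=3≠0 swap→a[3]=3, slow++,fast++
slow=4 fast=8: a[fast]=5≠0 swap→a[4]=5, slow++,fast++
slow=5 fast=9: a[fast]=0, fast++
slow=5 fast=10: a[fast]=0, fast++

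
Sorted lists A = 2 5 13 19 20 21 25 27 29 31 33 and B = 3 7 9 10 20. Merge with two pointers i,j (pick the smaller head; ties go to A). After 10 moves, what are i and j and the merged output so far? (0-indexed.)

[i=0,j=0] A[i]=2<=B[j]=3 take 2 → i++
[i=1,j=0] A[i]=5>B[j]=3 take 3 → j++
[i=1,j=1] A[i]=5<=B[j]=7 take 5 → i++
[i=2,j=1] A[i]=13>B[j]=7 take 7 → j++
[i=2,j=2] A[i]=13>B[j]=9 take 9 → j++
[i=2,j=3] A[i]=13>B[j]=10 take 10 → j++
[i=2,j=4] A[i]=13<=B[j]=20 take 13 → i++
[i=3,j=4] A[i]=19<=B[j]=20 take 19 → i++
[i=4,j=4] A[i]=20<=B[j]=20 take 20 → i++
[i=5,j=4] A[i]=21>B[j]=20 take 20 → j++

i=5, j=5, merged so far=[2, 3, 5, 7, 9, 10, 13, 19, 20, 20]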